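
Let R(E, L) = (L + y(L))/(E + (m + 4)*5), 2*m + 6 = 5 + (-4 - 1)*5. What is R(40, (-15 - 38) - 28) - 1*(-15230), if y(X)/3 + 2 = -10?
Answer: 76267/5 ≈ 15253.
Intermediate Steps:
y(X) = -36 (y(X) = -6 + 3*(-10) = -6 - 30 = -36)
m = -13 (m = -3 + (5 + (-4 - 1)*5)/2 = -3 + (5 - 5*5)/2 = -3 + (5 - 25)/2 = -3 + (½)*(-20) = -3 - 10 = -13)
R(E, L) = (-36 + L)/(-45 + E) (R(E, L) = (L - 36)/(E + (-13 + 4)*5) = (-36 + L)/(E - 9*5) = (-36 + L)/(E - 45) = (-36 + L)/(-45 + E))
R(40, (-15 - 38) - 28) - 1*(-15230) = (-36 + ((-15 - 38) - 28))/(-45 + 40) - 1*(-15230) = (-36 + (-53 - 28))/(-5) + 15230 = -(-36 - 81)/5 + 15230 = -⅕*(-117) + 15230 = 117/5 + 15230 = 76267/5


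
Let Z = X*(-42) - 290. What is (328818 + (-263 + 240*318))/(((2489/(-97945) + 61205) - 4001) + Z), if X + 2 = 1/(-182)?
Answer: 27132698125/3819734732 ≈ 7.1033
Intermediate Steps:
X = -365/182 (X = -2 + 1/(-182) = -2 - 1/182 = -365/182 ≈ -2.0055)
Z = -2675/13 (Z = -365/182*(-42) - 290 = 1095/13 - 290 = -2675/13 ≈ -205.77)
(328818 + (-263 + 240*318))/(((2489/(-97945) + 61205) - 4001) + Z) = (328818 + (-263 + 240*318))/(((2489/(-97945) + 61205) - 4001) - 2675/13) = (328818 + (-263 + 76320))/(((2489*(-1/97945) + 61205) - 4001) - 2675/13) = (328818 + 76057)/(((-131/5155 + 61205) - 4001) - 2675/13) = 404875/((315511644/5155 - 4001) - 2675/13) = 404875/(294886489/5155 - 2675/13) = 404875/(3819734732/67015) = 404875*(67015/3819734732) = 27132698125/3819734732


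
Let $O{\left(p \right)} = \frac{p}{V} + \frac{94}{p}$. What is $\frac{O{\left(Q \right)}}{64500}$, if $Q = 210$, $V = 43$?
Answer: $\frac{24071}{291217500} \approx 8.2656 \cdot 10^{-5}$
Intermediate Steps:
$O{\left(p \right)} = \frac{94}{p} + \frac{p}{43}$ ($O{\left(p \right)} = \frac{p}{43} + \frac{94}{p} = \frac{94}{p} + \frac{p}{43}$)
$\frac{O{\left(Q \right)}}{64500} = \frac{\frac{94}{210} + \frac{1}{43} \cdot 210}{64500} = \left(94 \cdot \frac{1}{210} + \frac{210}{43}\right) \frac{1}{64500} = \left(\frac{47}{105} + \frac{210}{43}\right) \frac{1}{64500} = \frac{24071}{4515} \cdot \frac{1}{64500} = \frac{24071}{291217500}$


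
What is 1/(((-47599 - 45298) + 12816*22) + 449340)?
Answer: 1/638395 ≈ 1.5664e-6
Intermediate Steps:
1/(((-47599 - 45298) + 12816*22) + 449340) = 1/((-92897 + 281952) + 449340) = 1/(189055 + 449340) = 1/638395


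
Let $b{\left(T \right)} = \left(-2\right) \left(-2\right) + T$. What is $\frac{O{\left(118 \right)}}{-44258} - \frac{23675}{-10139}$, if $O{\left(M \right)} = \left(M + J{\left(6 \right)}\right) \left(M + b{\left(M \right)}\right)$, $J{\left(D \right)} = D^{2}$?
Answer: $\frac{336535355}{224365931} \approx 1.4999$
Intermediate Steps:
$b{\left(T \right)} = 4 + T$
$O{\left(M \right)} = \left(4 + 2 M\right) \left(36 + M\right)$ ($O{\left(M \right)} = \left(M + 6^{2}\right) \left(M + \left(4 + M\right)\right) = \left(M + 36\right) \left(4 + 2 M\right) = \left(36 + M\right) \left(4 + 2 M\right) = \left(4 + 2 M\right) \left(36 + M\right)$)
$\frac{O{\left(118 \right)}}{-44258} - \frac{23675}{-10139} = \frac{144 + 2 \cdot 118^{2} + 76 \cdot 118}{-44258} - \frac{23675}{-10139} = \left(144 + 2 \cdot 13924 + 8968\right) \left(- \frac{1}{44258}\right) - - \frac{23675}{10139} = \left(144 + 27848 + 8968\right) \left(- \frac{1}{44258}\right) + \frac{23675}{10139} = 36960 \left(- \frac{1}{44258}\right) + \frac{23675}{10139} = - \frac{18480}{22129} + \frac{23675}{10139} = \frac{336535355}{224365931}$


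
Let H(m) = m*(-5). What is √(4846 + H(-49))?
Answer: √5091 ≈ 71.351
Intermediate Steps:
H(m) = -5*m
√(4846 + H(-49)) = √(4846 - 5*(-49)) = √(4846 + 245) = √5091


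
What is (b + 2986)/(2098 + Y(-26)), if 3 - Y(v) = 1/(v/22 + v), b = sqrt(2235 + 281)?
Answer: 446407/314105 + 299*sqrt(629)/314105 ≈ 1.4451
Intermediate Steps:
b = 2*sqrt(629) (b = sqrt(2516) = 2*sqrt(629) ≈ 50.160)
Y(v) = 3 - 22/(23*v) (Y(v) = 3 - 1/(v/22 + v) = 3 - 1/(23*v/22) = 3 - 22/(23*v))
(b + 2986)/(2098 + Y(-26)) = (2*sqrt(629) + 2986)/(2098 + (3 - 22/23/(-26))) = (2986 + 2*sqrt(629))/(2098 + (3 - 22/23*(-1/26))) = (2986 + 2*sqrt(629))/(2098 + (3 + 11/299)) = (2986 + 2*sqrt(629))/(2098 + 908/299) = (2986 + 2*sqrt(629))/(628210/299) = (2986 + 2*sqrt(629))*(299/628210) = 446407/314105 + 299*sqrt(629)/314105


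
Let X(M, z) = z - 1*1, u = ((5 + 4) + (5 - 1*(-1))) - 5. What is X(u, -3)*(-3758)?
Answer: 15032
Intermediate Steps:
u = 10 (u = (9 + (5 + 1)) - 5 = (9 + 6) - 5 = 15 - 5 = 10)
X(M, z) = -1 + z (X(M, z) = z - 1 = -1 + z)
X(u, -3)*(-3758) = (-1 - 3)*(-3758) = -4*(-3758) = 15032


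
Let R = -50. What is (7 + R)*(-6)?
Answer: 258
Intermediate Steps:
(7 + R)*(-6) = (7 - 50)*(-6) = -43*(-6) = 258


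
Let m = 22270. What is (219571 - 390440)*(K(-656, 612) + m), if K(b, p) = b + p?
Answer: -3797734394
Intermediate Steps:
(219571 - 390440)*(K(-656, 612) + m) = (219571 - 390440)*((-656 + 612) + 22270) = -170869*(-44 + 22270) = -170869*22226 = -3797734394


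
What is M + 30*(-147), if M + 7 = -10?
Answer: -4427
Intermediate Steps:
M = -17 (M = -7 - 10 = -17)
M + 30*(-147) = -17 + 30*(-147) = -17 - 4410 = -4427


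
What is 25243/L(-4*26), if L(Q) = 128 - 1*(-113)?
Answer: 25243/241 ≈ 104.74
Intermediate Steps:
L(Q) = 241 (L(Q) = 128 + 113 = 241)
25243/L(-4*26) = 25243/241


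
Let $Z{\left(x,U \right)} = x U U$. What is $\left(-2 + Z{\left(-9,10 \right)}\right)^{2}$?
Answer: $813604$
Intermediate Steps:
$Z{\left(x,U \right)} = x U^{2}$ ($Z{\left(x,U \right)} = U x U = x U^{2}$)
$\left(-2 + Z{\left(-9,10 \right)}\right)^{2} = \left(-2 - 9 \cdot 10^{2}\right)^{2} = \left(-2 - 900\right)^{2} = \left(-902\right)^{2} = 813604$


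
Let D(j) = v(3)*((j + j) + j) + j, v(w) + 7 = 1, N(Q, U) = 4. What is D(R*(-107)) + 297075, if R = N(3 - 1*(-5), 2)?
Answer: 304351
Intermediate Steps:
R = 4
v(w) = -6 (v(w) = -7 + 1 = -6)
D(j) = -17*j (D(j) = -6*((j + j) + j) + j = -6*(2*j + j) + j = -18*j + j = -17*j)
D(R*(-107)) + 297075 = -68*(-107) + 297075 = -17*(-428) + 297075 = 7276 + 297075 = 304351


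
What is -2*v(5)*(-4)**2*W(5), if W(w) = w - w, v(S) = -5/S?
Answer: 0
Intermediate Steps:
W(w) = 0
-2*v(5)*(-4)**2*W(5) = -2*-5/5*(-4)**2*0 = -2*-5*1/5*16*0 = -2*(-1*16)*0 = -(-32)*0 = -2*0 = 0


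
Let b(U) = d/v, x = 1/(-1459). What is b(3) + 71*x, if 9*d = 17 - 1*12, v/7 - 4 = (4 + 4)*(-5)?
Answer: -168323/3309012 ≈ -0.050868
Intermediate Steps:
x = -1/1459 ≈ -0.00068540
v = -252 (v = 28 + 7*((4 + 4)*(-5)) = 28 + 7*(8*(-5)) = 28 + 7*(-40) = 28 - 280 = -252)
d = 5/9 (d = (17 - 1*12)/9 = (17 - 12)/9 = (⅑)*5 = 5/9 ≈ 0.55556)
b(U) = -5/2268 (b(U) = (5/9)/(-252) = (5/9)*(-1/252) = -5/2268)
b(3) + 71*x = -5/2268 + 71*(-1/1459) = -5/2268 - 71/1459 = -168323/3309012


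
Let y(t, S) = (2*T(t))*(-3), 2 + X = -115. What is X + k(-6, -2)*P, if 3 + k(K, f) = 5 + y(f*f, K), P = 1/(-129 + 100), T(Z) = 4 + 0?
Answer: -3371/29 ≈ -116.24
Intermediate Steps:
T(Z) = 4
X = -117 (X = -2 - 115 = -117)
y(t, S) = -24 (y(t, S) = (2*4)*(-3) = 8*(-3) = -24)
P = -1/29 (P = 1/(-29) = -1/29 ≈ -0.034483)
k(K, f) = -22 (k(K, f) = -3 + (5 - 24) = -3 - 19 = -22)
X + k(-6, -2)*P = -117 - 22*(-1/29) = -117 + 22/29 = -3371/29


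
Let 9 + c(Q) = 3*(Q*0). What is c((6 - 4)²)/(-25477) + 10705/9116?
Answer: 272813329/232248332 ≈ 1.1747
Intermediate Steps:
c(Q) = -9 (c(Q) = -9 + 3*(Q*0) = -9 + 3*0 = -9 + 0 = -9)
c((6 - 4)²)/(-25477) + 10705/9116 = -9/(-25477) + 10705/9116 = -9*(-1/25477) + 10705*(1/9116) = 9/25477 + 10705/9116 = 272813329/232248332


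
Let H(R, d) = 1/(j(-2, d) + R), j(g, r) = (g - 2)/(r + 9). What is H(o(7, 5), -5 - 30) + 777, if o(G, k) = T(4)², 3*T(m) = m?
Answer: 175719/226 ≈ 777.52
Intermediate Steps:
T(m) = m/3
o(G, k) = 16/9 (o(G, k) = ((⅓)*4)² = (4/3)² = 16/9)
j(g, r) = (-2 + g)/(9 + r)
H(R, d) = 1/(R - 4/(9 + d)) (H(R, d) = 1/((-2 - 2)/(9 + d) + R) = 1/(-4/(9 + d) + R) = 1/(R - 4/(9 + d)))
H(o(7, 5), -5 - 30) + 777 = (9 + (-5 - 30))/(-4 + 16*(9 + (-5 - 30))/9) + 777 = (9 - 35)/(-4 + 16*(9 - 35)/9) + 777 = -26/(-4 + (16/9)*(-26)) + 777 = -26/(-4 - 416/9) + 777 = -26/(-452/9) + 777 = -9/452*(-26) + 777 = 117/226 + 777 = 175719/226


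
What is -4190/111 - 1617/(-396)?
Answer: -14947/444 ≈ -33.664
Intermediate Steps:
-4190/111 - 1617/(-396) = -4190*1/111 - 1617*(-1/396) = -4190/111 + 49/12 = -14947/444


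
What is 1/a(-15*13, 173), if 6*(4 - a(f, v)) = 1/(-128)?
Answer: 768/3073 ≈ 0.24992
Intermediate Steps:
a(f, v) = 3073/768 (a(f, v) = 4 - 1/6/(-128) = 4 - 1/6*(-1/128) = 4 + 1/768 = 3073/768)
1/a(-15*13, 173) = 1/(3073/768) = 768/3073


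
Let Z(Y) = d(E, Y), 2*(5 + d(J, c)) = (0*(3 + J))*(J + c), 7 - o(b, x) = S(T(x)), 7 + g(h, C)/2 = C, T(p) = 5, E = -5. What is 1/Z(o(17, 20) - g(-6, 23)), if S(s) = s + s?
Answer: -1/5 ≈ -0.20000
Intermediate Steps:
S(s) = 2*s
g(h, C) = -14 + 2*C
o(b, x) = -3 (o(b, x) = 7 - 2*5 = 7 - 1*10 = 7 - 10 = -3)
d(J, c) = -5 (d(J, c) = -5 + ((0*(3 + J))*(J + c))/2 = -5 + (0*(J + c))/2 = -5 + (1/2)*0 = -5 + 0 = -5)
Z(Y) = -5
1/Z(o(17, 20) - g(-6, 23)) = 1/(-5) = -1/5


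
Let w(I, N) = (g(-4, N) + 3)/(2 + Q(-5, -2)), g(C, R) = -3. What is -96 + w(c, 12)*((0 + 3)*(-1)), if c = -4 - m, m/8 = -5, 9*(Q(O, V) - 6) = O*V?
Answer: -96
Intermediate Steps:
Q(O, V) = 6 + O*V/9 (Q(O, V) = 6 + (O*V)/9 = 6 + O*V/9)
m = -40 (m = 8*(-5) = -40)
c = 36 (c = -4 - 1*(-40) = -4 + 40 = 36)
w(I, N) = 0 (w(I, N) = (-3 + 3)/(2 + (6 + (⅑)*(-5)*(-2))) = 0/(2 + (6 + 10/9)) = 0/(2 + 64/9) = 0/(82/9) = 0*(9/82) = 0)
-96 + w(c, 12)*((0 + 3)*(-1)) = -96 + 0*((0 + 3)*(-1)) = -96 + 0*(3*(-1)) = -96 + 0*(-3) = -96 + 0 = -96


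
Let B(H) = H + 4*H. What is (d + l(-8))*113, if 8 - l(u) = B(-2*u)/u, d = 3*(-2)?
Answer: 1356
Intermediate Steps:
B(H) = 5*H
d = -6
l(u) = 18 (l(u) = 8 - 5*(-2*u)/u = 8 - (-10*u)/u = 8 - 1*(-10) = 8 + 10 = 18)
(d + l(-8))*113 = (-6 + 18)*113 = 12*113 = 1356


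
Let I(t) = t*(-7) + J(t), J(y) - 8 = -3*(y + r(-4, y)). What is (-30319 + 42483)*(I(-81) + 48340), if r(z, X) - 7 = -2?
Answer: 597775452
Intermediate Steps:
r(z, X) = 5 (r(z, X) = 7 - 2 = 5)
J(y) = -7 - 3*y (J(y) = 8 - 3*(y + 5) = 8 - 3*(5 + y) = 8 + (-15 - 3*y) = -7 - 3*y)
I(t) = -7 - 10*t (I(t) = t*(-7) + (-7 - 3*t) = -7*t + (-7 - 3*t) = -7 - 10*t)
(-30319 + 42483)*(I(-81) + 48340) = (-30319 + 42483)*((-7 - 10*(-81)) + 48340) = 12164*((-7 + 810) + 48340) = 12164*(803 + 48340) = 12164*49143 = 597775452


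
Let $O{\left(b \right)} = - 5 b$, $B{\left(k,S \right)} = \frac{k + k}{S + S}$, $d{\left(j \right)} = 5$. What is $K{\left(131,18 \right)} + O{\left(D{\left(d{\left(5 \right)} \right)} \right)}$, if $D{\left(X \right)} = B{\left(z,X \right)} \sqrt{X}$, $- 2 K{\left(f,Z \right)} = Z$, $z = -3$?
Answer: $-9 + 3 \sqrt{5} \approx -2.2918$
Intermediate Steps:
$K{\left(f,Z \right)} = - \frac{Z}{2}$
$B{\left(k,S \right)} = \frac{k}{S}$ ($B{\left(k,S \right)} = \frac{2 k}{2 S} = 2 k \frac{1}{2 S} = \frac{k}{S}$)
$D{\left(X \right)} = - \frac{3}{\sqrt{X}}$ ($D{\left(X \right)} = - \frac{3}{X} \sqrt{X} = - \frac{3}{\sqrt{X}}$)
$K{\left(131,18 \right)} + O{\left(D{\left(d{\left(5 \right)} \right)} \right)} = \left(- \frac{1}{2}\right) 18 - 5 \left(- \frac{3}{\sqrt{5}}\right) = -9 - 5 \left(- 3 \frac{\sqrt{5}}{5}\right) = -9 - 5 \left(- \frac{3 \sqrt{5}}{5}\right) = -9 + 3 \sqrt{5}$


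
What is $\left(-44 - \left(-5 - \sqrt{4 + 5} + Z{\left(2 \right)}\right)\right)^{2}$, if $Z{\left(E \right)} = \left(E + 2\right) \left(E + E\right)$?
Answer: $2704$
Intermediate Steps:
$Z{\left(E \right)} = 2 E \left(2 + E\right)$ ($Z{\left(E \right)} = \left(2 + E\right) 2 E = 2 E \left(2 + E\right)$)
$\left(-44 - \left(-5 - \sqrt{4 + 5} + Z{\left(2 \right)}\right)\right)^{2} = \left(-44 + \left(\left(5 - 2 \cdot 2 \left(2 + 2\right)\right) + \sqrt{4 + 5}\right)\right)^{2} = \left(-44 + \left(\left(5 - 2 \cdot 2 \cdot 4\right) + \sqrt{9}\right)\right)^{2} = \left(-44 + \left(\left(5 - 16\right) + 3\right)\right)^{2} = \left(-44 + \left(-11 + 3\right)\right)^{2} = \left(-44 - 8\right)^{2} = \left(-52\right)^{2} = 2704$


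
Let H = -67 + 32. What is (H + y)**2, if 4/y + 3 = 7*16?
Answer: 14523721/11881 ≈ 1222.4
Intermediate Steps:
H = -35
y = 4/109 (y = 4/(-3 + 7*16) = 4/(-3 + 112) = 4/109 ≈ 0.036697)
(H + y)**2 = (-35 + 4/109)**2 = (-3811/109)**2 = 14523721/11881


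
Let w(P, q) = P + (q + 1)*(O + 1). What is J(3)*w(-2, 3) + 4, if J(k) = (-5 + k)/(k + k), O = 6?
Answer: -14/3 ≈ -4.6667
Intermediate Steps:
J(k) = (-5 + k)/(2*k) (J(k) = (-5 + k)/((2*k)) = (-5 + k)*(1/(2*k)) = (-5 + k)/(2*k))
w(P, q) = 7 + P + 7*q (w(P, q) = P + (q + 1)*(6 + 1) = P + (1 + q)*7 = P + (7 + 7*q) = 7 + P + 7*q)
J(3)*w(-2, 3) + 4 = ((1/2)*(-5 + 3)/3)*(7 - 2 + 7*3) + 4 = ((1/2)*(1/3)*(-2))*(7 - 2 + 21) + 4 = -1/3*26 + 4 = -26/3 + 4 = -14/3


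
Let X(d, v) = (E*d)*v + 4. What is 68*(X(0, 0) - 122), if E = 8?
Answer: -8024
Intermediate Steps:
X(d, v) = 4 + 8*d*v (X(d, v) = (8*d)*v + 4 = 8*d*v + 4 = 4 + 8*d*v)
68*(X(0, 0) - 122) = 68*((4 + 8*0*0) - 122) = 68*((4 + 0) - 122) = 68*(4 - 122) = 68*(-118) = -8024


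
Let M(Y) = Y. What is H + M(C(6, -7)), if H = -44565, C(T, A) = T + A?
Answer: -44566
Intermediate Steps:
C(T, A) = A + T
H + M(C(6, -7)) = -44565 + (-7 + 6) = -44565 - 1 = -44566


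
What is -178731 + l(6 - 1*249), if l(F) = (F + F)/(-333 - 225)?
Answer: -5540634/31 ≈ -1.7873e+5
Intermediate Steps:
l(F) = -F/279 (l(F) = (2*F)/(-558) = (2*F)*(-1/558) = -F/279)
-178731 + l(6 - 1*249) = -178731 - (6 - 1*249)/279 = -178731 - (6 - 249)/279 = -178731 - 1/279*(-243) = -178731 + 27/31 = -5540634/31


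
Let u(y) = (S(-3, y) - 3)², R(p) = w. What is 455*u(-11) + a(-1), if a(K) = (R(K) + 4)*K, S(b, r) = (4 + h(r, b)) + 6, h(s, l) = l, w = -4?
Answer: 7280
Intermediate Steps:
R(p) = -4
S(b, r) = 10 + b (S(b, r) = (4 + b) + 6 = 10 + b)
a(K) = 0 (a(K) = (-4 + 4)*K = 0*K = 0)
u(y) = 16 (u(y) = ((10 - 3) - 3)² = (7 - 3)² = 4² = 16)
455*u(-11) + a(-1) = 455*16 + 0 = 7280 + 0 = 7280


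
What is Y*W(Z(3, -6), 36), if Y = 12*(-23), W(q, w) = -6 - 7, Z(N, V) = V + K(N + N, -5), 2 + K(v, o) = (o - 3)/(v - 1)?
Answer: 3588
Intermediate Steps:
K(v, o) = -2 + (-3 + o)/(-1 + v) (K(v, o) = -2 + (o - 3)/(v - 1) = -2 + (-3 + o)/(-1 + v))
Z(N, V) = V + (-6 - 4*N)/(-1 + 2*N) (Z(N, V) = V + (-1 - 5 - 2*(N + N))/(-1 + (N + N)) = V + (-1 - 5 - 4*N)/(-1 + 2*N) = V + (-6 - 4*N)/(-1 + 2*N))
W(q, w) = -13
Y = -276
Y*W(Z(3, -6), 36) = -276*(-13) = 3588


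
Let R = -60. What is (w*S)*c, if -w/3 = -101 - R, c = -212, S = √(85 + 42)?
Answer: -26076*√127 ≈ -2.9386e+5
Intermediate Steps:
S = √127 ≈ 11.269
w = 123 (w = -3*(-101 - 1*(-60)) = -3*(-101 + 60) = -3*(-41) = 123)
(w*S)*c = (123*√127)*(-212) = -26076*√127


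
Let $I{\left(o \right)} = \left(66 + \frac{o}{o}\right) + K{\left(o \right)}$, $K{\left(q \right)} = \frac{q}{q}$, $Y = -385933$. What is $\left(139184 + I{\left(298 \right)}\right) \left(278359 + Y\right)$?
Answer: $-14979894648$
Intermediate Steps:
$K{\left(q \right)} = 1$
$I{\left(o \right)} = 68$ ($I{\left(o \right)} = \left(66 + \frac{o}{o}\right) + 1 = \left(66 + 1\right) + 1 = 67 + 1 = 68$)
$\left(139184 + I{\left(298 \right)}\right) \left(278359 + Y\right) = \left(139184 + 68\right) \left(278359 - 385933\right) = 139252 \left(-107574\right) = -14979894648$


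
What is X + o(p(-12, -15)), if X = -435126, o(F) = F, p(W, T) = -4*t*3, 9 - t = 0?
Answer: -435234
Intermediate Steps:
t = 9 (t = 9 - 1*0 = 9 + 0 = 9)
p(W, T) = -108 (p(W, T) = -4*9*3 = -36*3 = -108)
X + o(p(-12, -15)) = -435126 - 108 = -435234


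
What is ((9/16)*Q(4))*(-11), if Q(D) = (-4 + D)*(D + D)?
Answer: 0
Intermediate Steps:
Q(D) = 2*D*(-4 + D) (Q(D) = (-4 + D)*(2*D) = 2*D*(-4 + D))
((9/16)*Q(4))*(-11) = ((9/16)*(2*4*(-4 + 4)))*(-11) = ((9*(1/16))*(2*4*0))*(-11) = ((9/16)*0)*(-11) = 0*(-11) = 0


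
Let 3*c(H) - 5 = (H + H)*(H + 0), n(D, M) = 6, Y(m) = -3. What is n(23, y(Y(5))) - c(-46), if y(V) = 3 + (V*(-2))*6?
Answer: -4219/3 ≈ -1406.3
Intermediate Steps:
y(V) = 3 - 12*V (y(V) = 3 - 2*V*6 = 3 - 12*V)
c(H) = 5/3 + 2*H²/3 (c(H) = 5/3 + ((H + H)*(H + 0))/3 = 5/3 + ((2*H)*H)/3 = 5/3 + (2*H²)/3 = 5/3 + 2*H²/3)
n(23, y(Y(5))) - c(-46) = 6 - (5/3 + (⅔)*(-46)²) = 6 - (5/3 + (⅔)*2116) = 6 - (5/3 + 4232/3) = 6 - 1*4237/3 = 6 - 4237/3 = -4219/3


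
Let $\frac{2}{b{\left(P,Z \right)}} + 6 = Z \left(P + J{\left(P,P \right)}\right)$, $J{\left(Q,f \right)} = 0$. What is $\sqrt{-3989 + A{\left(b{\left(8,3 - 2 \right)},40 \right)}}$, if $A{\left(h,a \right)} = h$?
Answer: $2 i \sqrt{997} \approx 63.151 i$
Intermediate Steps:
$b{\left(P,Z \right)} = \frac{2}{-6 + P Z}$ ($b{\left(P,Z \right)} = \frac{2}{-6 + Z \left(P + 0\right)} = \frac{2}{-6 + Z P} = \frac{2}{-6 + P Z}$)
$\sqrt{-3989 + A{\left(b{\left(8,3 - 2 \right)},40 \right)}} = \sqrt{-3989 + \frac{2}{-6 + 8 \left(3 - 2\right)}} = \sqrt{-3989 + \frac{2}{-6 + 8 \cdot 1}} = \sqrt{-3989 + \frac{2}{-6 + 8}} = \sqrt{-3989 + \frac{2}{2}} = \sqrt{-3989 + 2 \cdot \frac{1}{2}} = \sqrt{-3989 + 1} = \sqrt{-3988} = 2 i \sqrt{997}$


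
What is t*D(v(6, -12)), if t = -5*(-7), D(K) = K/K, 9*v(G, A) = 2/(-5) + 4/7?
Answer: 35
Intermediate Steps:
v(G, A) = 2/105 (v(G, A) = (2/(-5) + 4/7)/9 = (2*(-⅕) + 4*(⅐))/9 = (-⅖ + 4/7)/9 = (⅑)*(6/35) = 2/105)
D(K) = 1
t = 35
t*D(v(6, -12)) = 35*1 = 35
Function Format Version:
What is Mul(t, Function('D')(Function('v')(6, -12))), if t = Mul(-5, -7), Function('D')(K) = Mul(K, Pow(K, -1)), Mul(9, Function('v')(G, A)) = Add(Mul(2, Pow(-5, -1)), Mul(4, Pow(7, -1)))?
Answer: 35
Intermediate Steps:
Function('v')(G, A) = Rational(2, 105) (Function('v')(G, A) = Mul(Rational(1, 9), Add(Mul(2, Pow(-5, -1)), Mul(4, Pow(7, -1)))) = Mul(Rational(1, 9), Add(Mul(2, Rational(-1, 5)), Mul(4, Rational(1, 7)))) = Mul(Rational(1, 9), Add(Rational(-2, 5), Rational(4, 7))) = Mul(Rational(1, 9), Rational(6, 35)) = Rational(2, 105))
Function('D')(K) = 1
t = 35
Mul(t, Function('D')(Function('v')(6, -12))) = Mul(35, 1) = 35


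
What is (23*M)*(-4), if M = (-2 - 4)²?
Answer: -3312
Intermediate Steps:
M = 36 (M = (-6)² = 36)
(23*M)*(-4) = (23*36)*(-4) = 828*(-4) = -3312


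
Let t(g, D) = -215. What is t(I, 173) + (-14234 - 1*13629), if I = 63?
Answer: -28078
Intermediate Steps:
t(I, 173) + (-14234 - 1*13629) = -215 + (-14234 - 1*13629) = -215 + (-14234 - 13629) = -215 - 27863 = -28078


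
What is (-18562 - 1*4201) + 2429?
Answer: -20334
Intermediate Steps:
(-18562 - 1*4201) + 2429 = (-18562 - 4201) + 2429 = -22763 + 2429 = -20334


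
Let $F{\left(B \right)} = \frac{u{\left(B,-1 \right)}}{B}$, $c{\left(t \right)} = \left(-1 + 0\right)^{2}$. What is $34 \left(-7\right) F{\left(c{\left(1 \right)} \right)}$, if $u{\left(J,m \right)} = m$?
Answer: $238$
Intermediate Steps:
$c{\left(t \right)} = 1$ ($c{\left(t \right)} = \left(-1\right)^{2} = 1$)
$F{\left(B \right)} = - \frac{1}{B}$
$34 \left(-7\right) F{\left(c{\left(1 \right)} \right)} = 34 \left(-7\right) \left(- 1^{-1}\right) = - 238 \left(\left(-1\right) 1\right) = \left(-238\right) \left(-1\right) = 238$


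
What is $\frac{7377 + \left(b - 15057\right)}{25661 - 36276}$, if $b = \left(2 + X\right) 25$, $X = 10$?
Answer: $\frac{1476}{2123} \approx 0.69524$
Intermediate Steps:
$b = 300$ ($b = \left(2 + 10\right) 25 = 12 \cdot 25 = 300$)
$\frac{7377 + \left(b - 15057\right)}{25661 - 36276} = \frac{7377 + \left(300 - 15057\right)}{25661 - 36276} = \frac{7377 - 14757}{-10615} = \left(-7380\right) \left(- \frac{1}{10615}\right) = \frac{1476}{2123}$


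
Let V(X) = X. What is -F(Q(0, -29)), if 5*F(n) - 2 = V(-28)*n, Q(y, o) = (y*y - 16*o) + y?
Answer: 2598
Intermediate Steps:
Q(y, o) = y + y**2 - 16*o (Q(y, o) = (y**2 - 16*o) + y = y + y**2 - 16*o)
F(n) = 2/5 - 28*n/5 (F(n) = 2/5 + (-28*n)/5 = 2/5 - 28*n/5)
-F(Q(0, -29)) = -(2/5 - 28*(0 + 0**2 - 16*(-29))/5) = -(2/5 - 28*(0 + 0 + 464)/5) = -(2/5 - 28/5*464) = -(2/5 - 12992/5) = -1*(-2598) = 2598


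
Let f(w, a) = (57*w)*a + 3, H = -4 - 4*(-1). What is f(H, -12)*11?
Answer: 33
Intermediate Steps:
H = 0 (H = -4 + 4 = 0)
f(w, a) = 3 + 57*a*w (f(w, a) = 57*a*w + 3 = 3 + 57*a*w)
f(H, -12)*11 = (3 + 57*(-12)*0)*11 = (3 + 0)*11 = 3*11 = 33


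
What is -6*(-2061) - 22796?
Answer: -10430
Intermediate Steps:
-6*(-2061) - 22796 = 12366 - 22796 = -10430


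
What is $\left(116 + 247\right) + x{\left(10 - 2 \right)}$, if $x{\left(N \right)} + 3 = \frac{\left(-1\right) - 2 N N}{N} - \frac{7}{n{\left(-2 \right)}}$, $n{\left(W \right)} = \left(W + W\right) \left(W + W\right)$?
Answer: $\frac{6009}{16} \approx 375.56$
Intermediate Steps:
$n{\left(W \right)} = 4 W^{2}$ ($n{\left(W \right)} = 2 W 2 W = 4 W^{2}$)
$x{\left(N \right)} = - \frac{55}{16} + 2 N$ ($x{\left(N \right)} = -3 + \left(\frac{\left(-1\right) - 2 N N}{N} - \frac{7}{4 \left(-2\right)^{2}}\right) = -3 + \left(\frac{\left(-1\right) \left(- 2 N^{2}\right)}{N} - \frac{7}{4 \cdot 4}\right) = -3 + \left(\frac{2 N^{2}}{N} - \frac{7}{16}\right) = -3 + \left(2 N - \frac{7}{16}\right) = -3 + \left(- \frac{7}{16} + 2 N\right) = - \frac{55}{16} + 2 N$)
$\left(116 + 247\right) + x{\left(10 - 2 \right)} = \left(116 + 247\right) - \left(\frac{55}{16} - 2 \left(10 - 2\right)\right) = 363 + \left(- \frac{55}{16} + 2 \cdot 8\right) = 363 + \left(- \frac{55}{16} + 16\right) = 363 + \frac{201}{16} = \frac{6009}{16}$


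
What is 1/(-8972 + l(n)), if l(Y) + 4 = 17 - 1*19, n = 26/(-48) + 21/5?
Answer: -1/8978 ≈ -0.00011138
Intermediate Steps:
n = 439/120 (n = 26*(-1/48) + 21*(1/5) = -13/24 + 21/5 = 439/120 ≈ 3.6583)
l(Y) = -6 (l(Y) = -4 + (17 - 1*19) = -4 + (17 - 19) = -4 - 2 = -6)
1/(-8972 + l(n)) = 1/(-8972 - 6) = 1/(-8978) = -1/8978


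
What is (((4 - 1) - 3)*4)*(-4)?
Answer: 0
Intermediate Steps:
(((4 - 1) - 3)*4)*(-4) = ((3 - 3)*4)*(-4) = (0*4)*(-4) = 0*(-4) = 0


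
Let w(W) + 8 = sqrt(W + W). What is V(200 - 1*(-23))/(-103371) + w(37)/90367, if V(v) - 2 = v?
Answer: -7053181/3113775719 + sqrt(74)/90367 ≈ -0.0021700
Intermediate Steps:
V(v) = 2 + v
w(W) = -8 + sqrt(2)*sqrt(W) (w(W) = -8 + sqrt(W + W) = -8 + sqrt(2*W) = -8 + sqrt(2)*sqrt(W))
V(200 - 1*(-23))/(-103371) + w(37)/90367 = (2 + (200 - 1*(-23)))/(-103371) + (-8 + sqrt(2)*sqrt(37))/90367 = (2 + (200 + 23))*(-1/103371) + (-8 + sqrt(74))*(1/90367) = (2 + 223)*(-1/103371) + (-8/90367 + sqrt(74)/90367) = 225*(-1/103371) + (-8/90367 + sqrt(74)/90367) = -75/34457 + (-8/90367 + sqrt(74)/90367) = -7053181/3113775719 + sqrt(74)/90367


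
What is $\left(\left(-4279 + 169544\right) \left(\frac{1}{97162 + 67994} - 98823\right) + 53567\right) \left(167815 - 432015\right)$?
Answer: $\frac{178157731903080853150}{41289} \approx 4.3149 \cdot 10^{15}$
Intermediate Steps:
$\left(\left(-4279 + 169544\right) \left(\frac{1}{97162 + 67994} - 98823\right) + 53567\right) \left(167815 - 432015\right) = \left(165265 \left(\frac{1}{165156} - 98823\right) + 53567\right) \left(-264200\right) = \left(165265 \left(- \frac{16321211387}{165156}\right) + 53567\right) \left(-264200\right) = \left(- \frac{2697324999872555}{165156} + 53567\right) \left(-264200\right) = \left(- \frac{2697316152961103}{165156}\right) \left(-264200\right) = \frac{178157731903080853150}{41289}$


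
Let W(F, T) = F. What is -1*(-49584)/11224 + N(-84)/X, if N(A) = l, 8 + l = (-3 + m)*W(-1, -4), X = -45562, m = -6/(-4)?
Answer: 564804791/127846972 ≈ 4.4178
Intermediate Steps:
m = 3/2 (m = -6*(-1/4) = 3/2 ≈ 1.5000)
l = -13/2 (l = -8 + (-3 + 3/2)*(-1) = -8 - 3/2*(-1) = -8 + 3/2 = -13/2 ≈ -6.5000)
N(A) = -13/2
-1*(-49584)/11224 + N(-84)/X = -1*(-49584)/11224 - 13/2/(-45562) = 49584*(1/11224) - 13/2*(-1/45562) = 6198/1403 + 13/91124 = 564804791/127846972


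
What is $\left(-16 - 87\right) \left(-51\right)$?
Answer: $5253$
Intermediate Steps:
$\left(-16 - 87\right) \left(-51\right) = \left(-103\right) \left(-51\right) = 5253$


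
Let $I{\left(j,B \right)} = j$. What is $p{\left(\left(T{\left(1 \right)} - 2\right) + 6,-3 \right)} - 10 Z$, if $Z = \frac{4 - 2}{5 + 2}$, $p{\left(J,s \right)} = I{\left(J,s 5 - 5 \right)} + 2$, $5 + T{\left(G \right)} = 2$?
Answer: $\frac{1}{7} \approx 0.14286$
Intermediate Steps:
$T{\left(G \right)} = -3$ ($T{\left(G \right)} = -5 + 2 = -3$)
$p{\left(J,s \right)} = 2 + J$ ($p{\left(J,s \right)} = J + 2 = 2 + J$)
$Z = \frac{2}{7} \approx 0.28571$
$p{\left(\left(T{\left(1 \right)} - 2\right) + 6,-3 \right)} - 10 Z = \left(2 + \left(\left(-3 - 2\right) + 6\right)\right) - \frac{20}{7} = \left(2 + \left(-5 + 6\right)\right) - \frac{20}{7} = \left(2 + 1\right) - \frac{20}{7} = 3 - \frac{20}{7} = \frac{1}{7}$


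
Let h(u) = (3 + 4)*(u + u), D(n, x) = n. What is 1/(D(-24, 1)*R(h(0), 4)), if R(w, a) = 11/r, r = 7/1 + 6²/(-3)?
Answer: 5/264 ≈ 0.018939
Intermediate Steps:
r = -5 (r = 7*1 + 36*(-⅓) = 7 - 12 = -5)
h(u) = 14*u (h(u) = 7*(2*u) = 14*u)
R(w, a) = -11/5 (R(w, a) = 11/(-5) = 11*(-⅕) = -11/5)
1/(D(-24, 1)*R(h(0), 4)) = 1/(-24*(-11/5)) = 1/(264/5) = 5/264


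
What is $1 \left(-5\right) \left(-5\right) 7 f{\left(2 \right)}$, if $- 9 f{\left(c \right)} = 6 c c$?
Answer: $- \frac{1400}{3} \approx -466.67$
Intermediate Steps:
$f{\left(c \right)} = - \frac{2 c^{2}}{3}$ ($f{\left(c \right)} = - \frac{6 c c}{9} = - \frac{6 c^{2}}{9} = - \frac{2 c^{2}}{3}$)
$1 \left(-5\right) \left(-5\right) 7 f{\left(2 \right)} = 1 \left(-5\right) \left(-5\right) 7 \left(- \frac{2 \cdot 2^{2}}{3}\right) = \left(-5\right) \left(-5\right) 7 \left(\left(- \frac{2}{3}\right) 4\right) = 25 \cdot 7 \left(- \frac{8}{3}\right) = 175 \left(- \frac{8}{3}\right) = - \frac{1400}{3}$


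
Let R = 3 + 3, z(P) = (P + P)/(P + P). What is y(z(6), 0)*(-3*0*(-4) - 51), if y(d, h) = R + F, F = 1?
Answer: -357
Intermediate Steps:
z(P) = 1 (z(P) = (2*P)/((2*P)) = (2*P)*(1/(2*P)) = 1)
R = 6
y(d, h) = 7 (y(d, h) = 6 + 1 = 7)
y(z(6), 0)*(-3*0*(-4) - 51) = 7*(-3*0*(-4) - 51) = 7*(0*(-4) - 51) = 7*(0 - 51) = 7*(-51) = -357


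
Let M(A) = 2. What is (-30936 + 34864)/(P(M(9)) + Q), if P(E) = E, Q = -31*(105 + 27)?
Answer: -1964/2045 ≈ -0.96039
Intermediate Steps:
Q = -4092 (Q = -31*132 = -4092)
(-30936 + 34864)/(P(M(9)) + Q) = (-30936 + 34864)/(2 - 4092) = 3928/(-4090) = 3928*(-1/4090) = -1964/2045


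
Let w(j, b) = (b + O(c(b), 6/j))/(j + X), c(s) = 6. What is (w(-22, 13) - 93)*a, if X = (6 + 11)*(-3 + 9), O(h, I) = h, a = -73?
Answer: 541733/80 ≈ 6771.7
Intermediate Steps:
X = 102 (X = 17*6 = 102)
w(j, b) = (6 + b)/(102 + j) (w(j, b) = (b + 6)/(j + 102) = (6 + b)/(102 + j))
(w(-22, 13) - 93)*a = ((6 + 13)/(102 - 22) - 93)*(-73) = (19/80 - 93)*(-73) = -7421/80*(-73) = 541733/80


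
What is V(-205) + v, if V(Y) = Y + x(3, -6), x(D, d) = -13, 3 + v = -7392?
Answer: -7613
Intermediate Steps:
v = -7395 (v = -3 - 7392 = -7395)
V(Y) = -13 + Y (V(Y) = Y - 13 = -13 + Y)
V(-205) + v = (-13 - 205) - 7395 = -218 - 7395 = -7613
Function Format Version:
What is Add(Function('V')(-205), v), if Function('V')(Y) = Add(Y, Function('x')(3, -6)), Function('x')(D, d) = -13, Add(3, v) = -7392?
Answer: -7613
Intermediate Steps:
v = -7395 (v = Add(-3, -7392) = -7395)
Function('V')(Y) = Add(-13, Y) (Function('V')(Y) = Add(Y, -13) = Add(-13, Y))
Add(Function('V')(-205), v) = Add(Add(-13, -205), -7395) = Add(-218, -7395) = -7613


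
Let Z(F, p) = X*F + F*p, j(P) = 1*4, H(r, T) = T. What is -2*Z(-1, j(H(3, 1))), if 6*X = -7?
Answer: 17/3 ≈ 5.6667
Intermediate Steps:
X = -7/6 (X = (⅙)*(-7) = -7/6 ≈ -1.1667)
j(P) = 4
Z(F, p) = -7*F/6 + F*p
-2*Z(-1, j(H(3, 1))) = -(-1)*(-7 + 6*4)/3 = -(-1)*(-7 + 24)/3 = -(-1)*17/3 = -2*(-17/6) = 17/3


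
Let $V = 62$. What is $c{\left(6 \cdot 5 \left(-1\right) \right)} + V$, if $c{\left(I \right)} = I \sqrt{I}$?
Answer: $62 - 30 i \sqrt{30} \approx 62.0 - 164.32 i$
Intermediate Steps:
$c{\left(I \right)} = I^{\frac{3}{2}}$
$c{\left(6 \cdot 5 \left(-1\right) \right)} + V = \left(6 \cdot 5 \left(-1\right)\right)^{\frac{3}{2}} + 62 = \left(30 \left(-1\right)\right)^{\frac{3}{2}} + 62 = \left(-30\right)^{\frac{3}{2}} + 62 = - 30 i \sqrt{30} + 62 = 62 - 30 i \sqrt{30}$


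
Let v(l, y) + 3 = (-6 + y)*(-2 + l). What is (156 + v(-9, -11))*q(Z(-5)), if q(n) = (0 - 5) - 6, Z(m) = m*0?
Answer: -3740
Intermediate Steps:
v(l, y) = -3 + (-6 + y)*(-2 + l)
Z(m) = 0
q(n) = -11 (q(n) = -5 - 6 = -11)
(156 + v(-9, -11))*q(Z(-5)) = (156 + (9 - 6*(-9) - 2*(-11) - 9*(-11)))*(-11) = (156 + (9 + 54 + 22 + 99))*(-11) = (156 + 184)*(-11) = 340*(-11) = -3740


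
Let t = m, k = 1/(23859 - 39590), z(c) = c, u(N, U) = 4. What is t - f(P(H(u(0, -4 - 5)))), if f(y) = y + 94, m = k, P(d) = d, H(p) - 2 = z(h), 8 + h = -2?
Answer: -1352867/15731 ≈ -86.000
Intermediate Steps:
h = -10 (h = -8 - 2 = -10)
H(p) = -8 (H(p) = 2 - 10 = -8)
k = -1/15731 (k = 1/(-15731) = -1/15731 ≈ -6.3569e-5)
m = -1/15731 ≈ -6.3569e-5
t = -1/15731 ≈ -6.3569e-5
f(y) = 94 + y
t - f(P(H(u(0, -4 - 5)))) = -1/15731 - (94 - 8) = -1/15731 - 1*86 = -1/15731 - 86 = -1352867/15731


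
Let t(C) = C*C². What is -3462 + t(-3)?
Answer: -3489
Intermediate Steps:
t(C) = C³
-3462 + t(-3) = -3462 + (-3)³ = -3462 - 27 = -3489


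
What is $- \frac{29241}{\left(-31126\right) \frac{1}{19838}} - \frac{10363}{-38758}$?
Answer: $\frac{11241588922451}{603190754} \approx 18637.0$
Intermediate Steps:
$- \frac{29241}{\left(-31126\right) \frac{1}{19838}} - \frac{10363}{-38758} = - \frac{29241}{\left(-31126\right) \frac{1}{19838}} - - \frac{10363}{38758} = - \frac{29241}{- \frac{15563}{9919}} + \frac{10363}{38758} = \left(-29241\right) \left(- \frac{9919}{15563}\right) + \frac{10363}{38758} = \frac{290041479}{15563} + \frac{10363}{38758} = \frac{11241588922451}{603190754}$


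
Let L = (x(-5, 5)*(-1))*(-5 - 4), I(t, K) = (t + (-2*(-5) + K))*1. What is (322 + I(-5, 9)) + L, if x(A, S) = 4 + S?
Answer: 417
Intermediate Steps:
I(t, K) = 10 + K + t (I(t, K) = (t + (10 + K))*1 = (10 + K + t)*1 = 10 + K + t)
L = 81 (L = ((4 + 5)*(-1))*(-5 - 4) = (9*(-1))*(-9) = -9*(-9) = 81)
(322 + I(-5, 9)) + L = (322 + (10 + 9 - 5)) + 81 = (322 + 14) + 81 = 336 + 81 = 417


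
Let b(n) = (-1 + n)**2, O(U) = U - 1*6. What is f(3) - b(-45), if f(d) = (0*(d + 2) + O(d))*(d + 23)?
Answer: -2194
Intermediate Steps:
O(U) = -6 + U (O(U) = U - 6 = -6 + U)
f(d) = (-6 + d)*(23 + d) (f(d) = (0*(d + 2) + (-6 + d))*(d + 23) = (0*(2 + d) + (-6 + d))*(23 + d) = (0 + (-6 + d))*(23 + d) = (-6 + d)*(23 + d))
f(3) - b(-45) = (-6 + 3)*(23 + 3) - (-1 - 45)**2 = -3*26 - 1*(-46)**2 = -78 - 1*2116 = -78 - 2116 = -2194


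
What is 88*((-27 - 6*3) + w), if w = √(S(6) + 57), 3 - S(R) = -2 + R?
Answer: -3960 + 176*√14 ≈ -3301.5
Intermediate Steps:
S(R) = 5 - R (S(R) = 3 - (-2 + R) = 3 + (2 - R) = 5 - R)
w = 2*√14 (w = √((5 - 1*6) + 57) = √((5 - 6) + 57) = √(-1 + 57) = √56 = 2*√14 ≈ 7.4833)
88*((-27 - 6*3) + w) = 88*((-27 - 6*3) + 2*√14) = 88*((-27 - 1*18) + 2*√14) = 88*((-27 - 18) + 2*√14) = 88*(-45 + 2*√14) = -3960 + 176*√14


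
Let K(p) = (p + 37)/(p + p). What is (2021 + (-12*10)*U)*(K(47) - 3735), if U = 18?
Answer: 24394917/47 ≈ 5.1904e+5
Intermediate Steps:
K(p) = (37 + p)/(2*p) (K(p) = (37 + p)/((2*p)) = (37 + p)*(1/(2*p)) = (37 + p)/(2*p))
(2021 + (-12*10)*U)*(K(47) - 3735) = (2021 - 12*10*18)*((1/2)*(37 + 47)/47 - 3735) = (2021 - 120*18)*((1/2)*(1/47)*84 - 3735) = (2021 - 2160)*(42/47 - 3735) = -139*(-175503/47) = 24394917/47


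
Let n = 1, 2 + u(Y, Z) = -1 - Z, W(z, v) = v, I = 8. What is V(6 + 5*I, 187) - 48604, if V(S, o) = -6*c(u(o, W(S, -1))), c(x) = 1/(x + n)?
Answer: -48598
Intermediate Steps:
u(Y, Z) = -3 - Z (u(Y, Z) = -2 + (-1 - Z) = -3 - Z)
c(x) = 1/(1 + x) (c(x) = 1/(x + 1) = 1/(1 + x))
V(S, o) = 6 (V(S, o) = -6/(1 + (-3 - 1*(-1))) = -6/(1 + (-3 + 1)) = -6/(1 - 2) = -6/(-1) = -6*(-1) = 6)
V(6 + 5*I, 187) - 48604 = 6 - 48604 = -48598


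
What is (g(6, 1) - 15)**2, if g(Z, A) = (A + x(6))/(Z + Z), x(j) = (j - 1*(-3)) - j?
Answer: 1936/9 ≈ 215.11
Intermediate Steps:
x(j) = 3 (x(j) = (j + 3) - j = (3 + j) - j = 3)
g(Z, A) = (3 + A)/(2*Z) (g(Z, A) = (A + 3)/(Z + Z) = (3 + A)/((2*Z)) = (3 + A)*(1/(2*Z)) = (3 + A)/(2*Z))
(g(6, 1) - 15)**2 = ((1/2)*(3 + 1)/6 - 15)**2 = ((1/2)*(1/6)*4 - 15)**2 = (1/3 - 15)**2 = (-44/3)**2 = 1936/9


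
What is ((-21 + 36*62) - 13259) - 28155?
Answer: -39203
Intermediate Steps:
((-21 + 36*62) - 13259) - 28155 = ((-21 + 2232) - 13259) - 28155 = (2211 - 13259) - 28155 = -11048 - 28155 = -39203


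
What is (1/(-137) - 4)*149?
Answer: -81801/137 ≈ -597.09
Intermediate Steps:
(1/(-137) - 4)*149 = (-1/137 - 4)*149 = -549/137*149 = -81801/137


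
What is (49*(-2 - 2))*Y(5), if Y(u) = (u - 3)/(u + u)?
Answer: -196/5 ≈ -39.200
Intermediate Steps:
Y(u) = (-3 + u)/(2*u) (Y(u) = (-3 + u)/((2*u)) = (-3 + u)*(1/(2*u)) = (-3 + u)/(2*u))
(49*(-2 - 2))*Y(5) = (49*(-2 - 2))*((½)*(-3 + 5)/5) = (49*(-4))*((½)*(⅕)*2) = -196*⅕ = -196/5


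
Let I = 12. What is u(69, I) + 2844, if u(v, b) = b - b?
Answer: 2844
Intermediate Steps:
u(v, b) = 0
u(69, I) + 2844 = 0 + 2844 = 2844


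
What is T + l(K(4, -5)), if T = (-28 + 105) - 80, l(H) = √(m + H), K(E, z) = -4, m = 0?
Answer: -3 + 2*I ≈ -3.0 + 2.0*I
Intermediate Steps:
l(H) = √H (l(H) = √(0 + H) = √H)
T = -3 (T = 77 - 80 = -3)
T + l(K(4, -5)) = -3 + √(-4) = -3 + 2*I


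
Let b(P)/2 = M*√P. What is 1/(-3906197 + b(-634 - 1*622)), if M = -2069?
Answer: I/(-3906197*I + 8276*√314) ≈ -2.5564e-7 + 9.5977e-9*I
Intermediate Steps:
b(P) = -4138*√P (b(P) = 2*(-2069*√P) = -4138*√P)
1/(-3906197 + b(-634 - 1*622)) = 1/(-3906197 - 4138*√(-634 - 1*622)) = 1/(-3906197 - 4138*√(-634 - 622)) = 1/(-3906197 - 8276*I*√314)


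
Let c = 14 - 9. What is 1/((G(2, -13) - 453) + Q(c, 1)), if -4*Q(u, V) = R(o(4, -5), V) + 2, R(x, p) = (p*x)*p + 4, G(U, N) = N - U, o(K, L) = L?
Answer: -4/1873 ≈ -0.0021356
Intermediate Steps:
c = 5
R(x, p) = 4 + x*p² (R(x, p) = x*p² + 4 = 4 + x*p²)
Q(u, V) = -3/2 + 5*V²/4 (Q(u, V) = -((4 - 5*V²) + 2)/4 = -(6 - 5*V²)/4 = -3/2 + 5*V²/4)
1/((G(2, -13) - 453) + Q(c, 1)) = 1/(((-13 - 1*2) - 453) + (-3/2 + (5/4)*1²)) = 1/(((-13 - 2) - 453) + (-3/2 + (5/4)*1)) = 1/((-15 - 453) + (-3/2 + 5/4)) = 1/(-468 - ¼) = 1/(-1873/4) = -4/1873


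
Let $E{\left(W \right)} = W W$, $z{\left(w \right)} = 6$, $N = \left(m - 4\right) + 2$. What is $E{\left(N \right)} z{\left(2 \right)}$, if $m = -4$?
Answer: $216$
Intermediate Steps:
$N = -6$ ($N = \left(-4 - 4\right) + 2 = -8 + 2 = -6$)
$E{\left(W \right)} = W^{2}$
$E{\left(N \right)} z{\left(2 \right)} = \left(-6\right)^{2} \cdot 6 = 36 \cdot 6 = 216$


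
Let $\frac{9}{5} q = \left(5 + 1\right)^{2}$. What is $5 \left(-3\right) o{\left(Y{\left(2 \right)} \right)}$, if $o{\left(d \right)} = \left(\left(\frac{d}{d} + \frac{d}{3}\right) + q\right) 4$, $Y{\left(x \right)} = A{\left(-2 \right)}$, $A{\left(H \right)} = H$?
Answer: $-1220$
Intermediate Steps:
$Y{\left(x \right)} = -2$
$q = 20$ ($q = \frac{5 \left(5 + 1\right)^{2}}{9} = \frac{5 \cdot 6^{2}}{9} = \frac{5}{9} \cdot 36 = 20$)
$o{\left(d \right)} = 84 + \frac{4 d}{3}$ ($o{\left(d \right)} = \left(\left(\frac{d}{d} + \frac{d}{3}\right) + 20\right) 4 = \left(\left(1 + d \frac{1}{3}\right) + 20\right) 4 = \left(\left(1 + \frac{d}{3}\right) + 20\right) 4 = \left(21 + \frac{d}{3}\right) 4 = 84 + \frac{4 d}{3}$)
$5 \left(-3\right) o{\left(Y{\left(2 \right)} \right)} = 5 \left(-3\right) \left(84 + \frac{4}{3} \left(-2\right)\right) = - 15 \left(84 - \frac{8}{3}\right) = \left(-15\right) \frac{244}{3} = -1220$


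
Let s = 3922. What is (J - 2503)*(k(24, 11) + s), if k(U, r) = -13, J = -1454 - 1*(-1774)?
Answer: -8533347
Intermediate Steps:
J = 320 (J = -1454 + 1774 = 320)
(J - 2503)*(k(24, 11) + s) = (320 - 2503)*(-13 + 3922) = -2183*3909 = -8533347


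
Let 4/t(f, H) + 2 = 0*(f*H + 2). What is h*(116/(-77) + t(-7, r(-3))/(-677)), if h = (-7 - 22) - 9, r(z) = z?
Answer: 2978364/52129 ≈ 57.135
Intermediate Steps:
t(f, H) = -2 (t(f, H) = 4/(-2 + 0*(f*H + 2)) = 4/(-2 + 0*(H*f + 2)) = 4/(-2 + 0*(2 + H*f)) = 4/(-2 + 0) = 4/(-2) = 4*(-½) = -2)
h = -38 (h = -29 - 9 = -38)
h*(116/(-77) + t(-7, r(-3))/(-677)) = -38*(116/(-77) - 2/(-677)) = -38*(116*(-1/77) - 2*(-1/677)) = -38*(-116/77 + 2/677) = -38*(-78378/52129) = 2978364/52129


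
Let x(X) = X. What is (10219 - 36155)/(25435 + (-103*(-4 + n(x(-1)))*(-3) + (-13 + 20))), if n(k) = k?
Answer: -25936/23897 ≈ -1.0853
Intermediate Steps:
(10219 - 36155)/(25435 + (-103*(-4 + n(x(-1)))*(-3) + (-13 + 20))) = (10219 - 36155)/(25435 + (-103*(-4 - 1)*(-3) + (-13 + 20))) = -25936/(25435 + (-(-515)*(-3) + 7)) = -25936/(25435 + (-103*15 + 7)) = -25936/(25435 + (-1545 + 7)) = -25936/(25435 - 1538) = -25936/23897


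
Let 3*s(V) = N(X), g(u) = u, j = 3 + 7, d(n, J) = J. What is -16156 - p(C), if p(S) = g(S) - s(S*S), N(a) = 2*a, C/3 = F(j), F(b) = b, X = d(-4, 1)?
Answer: -48556/3 ≈ -16185.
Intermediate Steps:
X = 1
j = 10
C = 30 (C = 3*10 = 30)
s(V) = ⅔ (s(V) = (2*1)/3 = (⅓)*2 = ⅔)
p(S) = -⅔ + S (p(S) = S - 1*⅔ = S - ⅔ = -⅔ + S)
-16156 - p(C) = -16156 - (-⅔ + 30) = -16156 - 1*88/3 = -16156 - 88/3 = -48556/3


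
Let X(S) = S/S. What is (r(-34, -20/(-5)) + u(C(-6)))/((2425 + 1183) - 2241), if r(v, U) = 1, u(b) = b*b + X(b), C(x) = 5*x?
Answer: 902/1367 ≈ 0.65984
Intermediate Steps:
X(S) = 1
u(b) = 1 + b² (u(b) = b*b + 1 = b² + 1 = 1 + b²)
(r(-34, -20/(-5)) + u(C(-6)))/((2425 + 1183) - 2241) = (1 + (1 + (5*(-6))²))/((2425 + 1183) - 2241) = (1 + (1 + (-30)²))/(3608 - 2241) = (1 + (1 + 900))/1367 = (1 + 901)*(1/1367) = 902*(1/1367) = 902/1367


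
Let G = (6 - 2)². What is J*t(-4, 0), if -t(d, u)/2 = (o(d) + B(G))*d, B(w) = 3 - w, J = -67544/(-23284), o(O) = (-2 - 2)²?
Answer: 405264/5821 ≈ 69.621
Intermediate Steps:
G = 16 (G = 4² = 16)
o(O) = 16 (o(O) = (-4)² = 16)
J = 16886/5821 (J = -67544*(-1/23284) = 16886/5821 ≈ 2.9009)
t(d, u) = -6*d (t(d, u) = -2*(16 + (3 - 1*16))*d = -2*(16 + (3 - 16))*d = -2*(16 - 13)*d = -6*d)
J*t(-4, 0) = 16886*(-6*(-4))/5821 = (16886/5821)*24 = 405264/5821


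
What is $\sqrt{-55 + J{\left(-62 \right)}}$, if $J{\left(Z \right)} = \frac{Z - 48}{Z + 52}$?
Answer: $2 i \sqrt{11} \approx 6.6332 i$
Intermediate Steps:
$J{\left(Z \right)} = \frac{-48 + Z}{52 + Z}$
$\sqrt{-55 + J{\left(-62 \right)}} = \sqrt{-55 + \frac{-48 - 62}{52 - 62}} = \sqrt{-55 + \frac{1}{-10} \left(-110\right)} = \sqrt{-55 - -11} = \sqrt{-55 + 11} = \sqrt{-44} = 2 i \sqrt{11}$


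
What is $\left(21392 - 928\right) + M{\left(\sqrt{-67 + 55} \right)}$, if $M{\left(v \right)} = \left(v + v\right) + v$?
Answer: $20464 + 6 i \sqrt{3} \approx 20464.0 + 10.392 i$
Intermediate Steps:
$M{\left(v \right)} = 3 v$ ($M{\left(v \right)} = 2 v + v = 3 v$)
$\left(21392 - 928\right) + M{\left(\sqrt{-67 + 55} \right)} = \left(21392 - 928\right) + 3 \sqrt{-67 + 55} = 20464 + 3 \sqrt{-12} = 20464 + 3 \cdot 2 i \sqrt{3} = 20464 + 6 i \sqrt{3}$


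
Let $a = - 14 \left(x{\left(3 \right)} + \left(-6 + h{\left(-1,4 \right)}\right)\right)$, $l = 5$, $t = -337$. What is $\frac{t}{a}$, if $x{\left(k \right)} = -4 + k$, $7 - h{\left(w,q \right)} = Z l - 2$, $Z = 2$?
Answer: $- \frac{337}{112} \approx -3.0089$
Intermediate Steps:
$h{\left(w,q \right)} = -1$ ($h{\left(w,q \right)} = 7 - \left(2 \cdot 5 - 2\right) = 7 - \left(10 - 2\right) = 7 - 8 = -1$)
$a = 112$ ($a = - 14 \left(\left(-4 + 3\right) - 7\right) = - 14 \left(-1 - 7\right) = \left(-14\right) \left(-8\right) = 112$)
$\frac{t}{a} = - \frac{337}{112}$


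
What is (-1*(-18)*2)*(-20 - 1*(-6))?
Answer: -504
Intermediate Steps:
(-1*(-18)*2)*(-20 - 1*(-6)) = (18*2)*(-20 + 6) = 36*(-14) = -504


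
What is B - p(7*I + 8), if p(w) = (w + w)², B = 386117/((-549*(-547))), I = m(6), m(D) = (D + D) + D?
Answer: -21568576555/300303 ≈ -71823.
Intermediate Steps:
m(D) = 3*D (m(D) = 2*D + D = 3*D)
I = 18 (I = 3*6 = 18)
B = 386117/300303 ≈ 1.2858
p(w) = 4*w² (p(w) = (2*w)² = 4*w²)
B - p(7*I + 8) = 386117/300303 - 4*(7*18 + 8)² = 386117/300303 - 4*(126 + 8)² = 386117/300303 - 4*134² = 386117/300303 - 4*17956 = 386117/300303 - 1*71824 = 386117/300303 - 71824 = -21568576555/300303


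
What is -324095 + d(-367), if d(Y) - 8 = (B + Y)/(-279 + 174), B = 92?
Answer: -6805772/21 ≈ -3.2408e+5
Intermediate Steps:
d(Y) = 748/105 - Y/105 (d(Y) = 8 + (92 + Y)/(-279 + 174) = 8 + (92 + Y)/(-105) = 8 + (92 + Y)*(-1/105) = 8 + (-92/105 - Y/105) = 748/105 - Y/105)
-324095 + d(-367) = -324095 + (748/105 - 1/105*(-367)) = -324095 + (748/105 + 367/105) = -324095 + 223/21 = -6805772/21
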